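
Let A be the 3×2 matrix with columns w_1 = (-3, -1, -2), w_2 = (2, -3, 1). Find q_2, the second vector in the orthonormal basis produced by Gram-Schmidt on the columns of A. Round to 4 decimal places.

q_2 = (0.2657, -0.9606, 0.0818)

w_1 = (-3, -1, -2); ‖w_1‖ = 3.7417, so q_1 = (-0.8018, -0.2673, -0.5345).
q_1·w_2 = (-0.8018)·2 + (-0.2673)·(-3) + (-0.5345)·1 = -1.3363.
u_2 = w_2 + 1.3363·q_1 = (0.9286, -3.3571, 0.2857).
‖u_2‖ = 3.4949, so q_2 = (0.2657, -0.9606, 0.0818).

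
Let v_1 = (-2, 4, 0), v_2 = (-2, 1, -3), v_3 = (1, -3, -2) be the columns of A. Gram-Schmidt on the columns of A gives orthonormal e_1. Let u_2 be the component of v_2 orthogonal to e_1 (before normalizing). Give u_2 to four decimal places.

v_1 = (-2, 4, 0); ‖v_1‖ = 4.4721, so e_1 = (-0.4472, 0.8944, 0.0000).
e_1·v_2 = (-0.4472)·(-2) + 0.8944·1 + 0.0000·(-3) = 1.7889.
u_2 = v_2 − 1.7889·e_1 = (-1.2000, -0.6000, -3.0000).

u_2 = (-1.2000, -0.6000, -3.0000)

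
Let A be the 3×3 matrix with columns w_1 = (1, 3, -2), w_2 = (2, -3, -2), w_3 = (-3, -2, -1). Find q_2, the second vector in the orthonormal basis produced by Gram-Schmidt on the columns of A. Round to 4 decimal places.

q_2 = (0.5475, -0.5828, -0.6005)

q_1 = w_1/‖w_1‖ = (1, 3, -2)/3.7417 = (0.2673, 0.8018, -0.5345).
r_{12} = q_1·w_2 = -0.8018.
u_2 = w_2 + 0.8018·q_1 = (2.2143, -2.3571, -2.4286).
‖u_2‖ = 4.0444, so q_2 = (0.5475, -0.5828, -0.6005).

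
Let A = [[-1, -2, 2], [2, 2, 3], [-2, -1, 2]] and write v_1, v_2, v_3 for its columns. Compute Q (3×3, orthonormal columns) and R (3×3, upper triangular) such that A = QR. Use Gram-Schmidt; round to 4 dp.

v_1 = (-1, 2, -2); ‖v_1‖ = 3.0000, so q_1 = (-0.3333, 0.6667, -0.6667).
q_1·v_2 = (-0.3333)·(-2) + 0.6667·2 + (-0.6667)·(-1) = 2.6667.
u_2 = v_2 − 2.6667·q_1 = (-1.1111, 0.2222, 0.7778).
‖u_2‖ = 1.3744, so q_2 = (-0.8085, 0.1617, 0.5659).
q_1·v_3 = (-0.3333)·2 + 0.6667·3 + (-0.6667)·2 = 0.0000; q_2·v_3 = (-0.8085)·2 + 0.1617·3 + 0.5659·2 = 0.0000.
u_3 = v_3 + 0.0000·q_1 + 0.0000·q_2 = (2.0000, 3.0000, 2.0000).
‖u_3‖ = 4.1231, so q_3 = (0.4851, 0.7276, 0.4851).

Q = [[-0.3333, -0.8085, 0.4851], [0.6667, 0.1617, 0.7276], [-0.6667, 0.5659, 0.4851]], R = [[3.0000, 2.6667, 0.0000], [0.0000, 1.3744, 0.0000], [0.0000, 0.0000, 4.1231]]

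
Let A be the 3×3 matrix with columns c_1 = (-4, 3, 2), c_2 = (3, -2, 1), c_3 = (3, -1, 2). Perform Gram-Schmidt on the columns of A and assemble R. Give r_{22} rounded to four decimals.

r_{22} = 2.2743

c_1 = (-4, 3, 2); ‖c_1‖ = 5.3852, so q_1 = (-0.7428, 0.5571, 0.3714).
q_1·c_2 = (-0.7428)·3 + 0.5571·(-2) + 0.3714·1 = -2.9711.
u_2 = c_2 + 2.9711·q_1 = (0.7931, -0.3448, 2.1034).
r_{22} = ‖u_2‖ = 2.2743.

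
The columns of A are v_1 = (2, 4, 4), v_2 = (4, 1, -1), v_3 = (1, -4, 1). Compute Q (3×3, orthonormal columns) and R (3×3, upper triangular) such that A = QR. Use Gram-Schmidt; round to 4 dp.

e_1 = v_1/‖v_1‖ = (2, 4, 4)/6.0000 = (0.3333, 0.6667, 0.6667).
r_{12} = e_1·v_2 = 1.3333.
u_2 = v_2 − 1.3333·e_1 = (3.5556, 0.1111, -1.8889).
‖u_2‖ = 4.0277, so e_2 = (0.8828, 0.0276, -0.4690).
r_{13} = e_1·v_3 = -1.6667; r_{23} = e_2·v_3 = 0.3035.
u_3 = v_3 + 1.6667·e_1 − 0.3035·e_2 = (1.2877, -2.8973, 2.2534).
‖u_3‖ = 3.8897, so e_3 = (0.3310, -0.7448, 0.5793).

Q = [[0.3333, 0.8828, 0.3310], [0.6667, 0.0276, -0.7448], [0.6667, -0.4690, 0.5793]], R = [[6.0000, 1.3333, -1.6667], [0.0000, 4.0277, 0.3035], [0.0000, 0.0000, 3.8897]]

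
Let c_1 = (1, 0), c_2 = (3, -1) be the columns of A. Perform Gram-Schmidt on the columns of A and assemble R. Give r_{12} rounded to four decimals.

c_1 = (1, 0); ‖c_1‖ = 1.0000, so q_1 = (1.0000, 0.0000).
r_{12} = q_1·c_2 = 3.0000.

r_{12} = 3.0000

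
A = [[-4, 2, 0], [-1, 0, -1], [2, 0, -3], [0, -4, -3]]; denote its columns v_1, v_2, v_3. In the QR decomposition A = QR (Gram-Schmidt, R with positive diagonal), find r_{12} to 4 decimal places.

r_{12} = -1.7457

v_1 = (-4, -1, 2, 0); ‖v_1‖ = 4.5826, so q_1 = (-0.8729, -0.2182, 0.4364, 0.0000).
r_{12} = q_1·v_2 = -1.7457.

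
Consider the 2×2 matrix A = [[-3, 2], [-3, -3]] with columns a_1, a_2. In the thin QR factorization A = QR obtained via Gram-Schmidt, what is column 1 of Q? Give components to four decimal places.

e_1 = (-0.7071, -0.7071)

a_1 = (-3, -3); ‖a_1‖ = 4.2426, so e_1 = (-0.7071, -0.7071).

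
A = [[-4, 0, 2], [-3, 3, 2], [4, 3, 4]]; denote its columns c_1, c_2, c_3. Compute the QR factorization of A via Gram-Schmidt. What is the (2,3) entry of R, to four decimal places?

r_{23} = 4.2340

c_1 = (-4, -3, 4); ‖c_1‖ = 6.4031, so e_1 = (-0.6247, -0.4685, 0.6247).
e_1·c_2 = (-0.6247)·0 + (-0.4685)·3 + 0.6247·3 = 0.4685.
u_2 = c_2 − 0.4685·e_1 = (0.2927, 3.2195, 2.7073).
‖u_2‖ = 4.2167, so e_2 = (0.0694, 0.7635, 0.6420).
r_{23} = e_2·c_3 = 4.2340.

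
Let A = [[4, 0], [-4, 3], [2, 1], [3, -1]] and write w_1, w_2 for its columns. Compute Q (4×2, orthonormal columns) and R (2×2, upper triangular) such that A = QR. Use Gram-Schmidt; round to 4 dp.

w_1 = (4, -4, 2, 3); ‖w_1‖ = 6.7082, so e_1 = (0.5963, -0.5963, 0.2981, 0.4472).
e_1·w_2 = 0.5963·0 + (-0.5963)·3 + 0.2981·1 + 0.4472·(-1) = -1.9379.
u_2 = w_2 + 1.9379·e_1 = (1.1556, 1.8444, 1.5778, -0.1333).
‖u_2‖ = 2.6916, so e_2 = (0.4293, 0.6853, 0.5862, -0.0495).

Q = [[0.5963, 0.4293], [-0.5963, 0.6853], [0.2981, 0.5862], [0.4472, -0.0495]], R = [[6.7082, -1.9379], [0.0000, 2.6916]]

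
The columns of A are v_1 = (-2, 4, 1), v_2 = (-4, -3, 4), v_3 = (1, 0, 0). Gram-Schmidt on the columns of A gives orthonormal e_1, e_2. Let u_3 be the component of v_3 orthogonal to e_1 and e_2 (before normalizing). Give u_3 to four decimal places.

u_3 = (0.4193, 0.0883, 0.4855)

v_1 = (-2, 4, 1); ‖v_1‖ = 4.5826, so e_1 = (-0.4364, 0.8729, 0.2182).
e_1·v_2 = (-0.4364)·(-4) + 0.8729·(-3) + 0.2182·4 = 0.0000.
u_2 = v_2 + 0.0000·e_1 = (-4.0000, -3.0000, 4.0000).
‖u_2‖ = 6.4031, so e_2 = (-0.6247, -0.4685, 0.6247).
e_1·v_3 = (-0.4364)·1 + 0.8729·0 + 0.2182·0 = -0.4364; e_2·v_3 = (-0.6247)·1 + (-0.4685)·0 + 0.6247·0 = -0.6247.
u_3 = v_3 + 0.4364·e_1 + 0.6247·e_2 = (0.4193, 0.0883, 0.4855).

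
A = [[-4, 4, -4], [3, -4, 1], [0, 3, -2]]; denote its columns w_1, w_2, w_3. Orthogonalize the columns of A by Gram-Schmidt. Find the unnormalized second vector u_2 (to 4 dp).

w_1 = (-4, 3, 0); ‖w_1‖ = 5.0000, so e_1 = (-0.8000, 0.6000, 0.0000).
e_1·w_2 = (-0.8000)·4 + 0.6000·(-4) + 0.0000·3 = -5.6000.
u_2 = w_2 + 5.6000·e_1 = (-0.4800, -0.6400, 3.0000).

u_2 = (-0.4800, -0.6400, 3.0000)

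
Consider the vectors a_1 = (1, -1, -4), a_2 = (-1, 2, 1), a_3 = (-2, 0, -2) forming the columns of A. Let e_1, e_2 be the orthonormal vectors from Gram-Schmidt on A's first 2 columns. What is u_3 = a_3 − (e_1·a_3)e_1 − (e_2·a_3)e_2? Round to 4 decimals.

u_3 = (-1.8983, -0.8136, -0.2712)

a_1 = (1, -1, -4); ‖a_1‖ = 4.2426, so e_1 = (0.2357, -0.2357, -0.9428).
e_1·a_2 = 0.2357·(-1) + (-0.2357)·2 + (-0.9428)·1 = -1.6499.
u_2 = a_2 + 1.6499·e_1 = (-0.6111, 1.6111, -0.5556).
‖u_2‖ = 1.8105, so e_2 = (-0.3375, 0.8899, -0.3069).
e_1·a_3 = 0.2357·(-2) + (-0.2357)·0 + (-0.9428)·(-2) = 1.4142; e_2·a_3 = (-0.3375)·(-2) + 0.8899·0 + (-0.3069)·(-2) = 1.2888.
u_3 = a_3 − 1.4142·e_1 − 1.2888·e_2 = (-1.8983, -0.8136, -0.2712).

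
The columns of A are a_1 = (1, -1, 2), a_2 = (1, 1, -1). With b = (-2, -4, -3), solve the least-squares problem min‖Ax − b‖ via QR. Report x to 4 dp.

x = (-1.2857, -1.8571)

a_1 = (1, -1, 2); ‖a_1‖ = 2.4495, so q_1 = (0.4082, -0.4082, 0.8165).
q_1·a_2 = 0.4082·1 + (-0.4082)·1 + 0.8165·(-1) = -0.8165.
u_2 = a_2 + 0.8165·q_1 = (1.3333, 0.6667, -0.3333).
‖u_2‖ = 1.5275, so q_2 = (0.8729, 0.4364, -0.2182).
Qᵀb = (-1.6330, -2.8368).
Back-substitute: x_2 = -2.8368/1.5275 = -1.8571.
x_1 = (-1.6330 + 0.8165·(-1.8571))/2.4495 = -1.2857.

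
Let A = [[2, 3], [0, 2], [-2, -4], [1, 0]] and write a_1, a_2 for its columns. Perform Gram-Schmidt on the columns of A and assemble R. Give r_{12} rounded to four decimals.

a_1 = (2, 0, -2, 1); ‖a_1‖ = 3.0000, so e_1 = (0.6667, 0.0000, -0.6667, 0.3333).
r_{12} = e_1·a_2 = 4.6667.

r_{12} = 4.6667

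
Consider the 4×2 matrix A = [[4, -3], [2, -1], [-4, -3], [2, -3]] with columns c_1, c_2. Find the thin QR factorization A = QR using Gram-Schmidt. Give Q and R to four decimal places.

e_1 = c_1/‖c_1‖ = (4, 2, -4, 2)/6.3246 = (0.6325, 0.3162, -0.6325, 0.3162).
r_{12} = e_1·c_2 = -1.2649.
u_2 = c_2 + 1.2649·e_1 = (-2.2000, -0.6000, -3.8000, -2.6000).
‖u_2‖ = 5.1381, so e_2 = (-0.4282, -0.1168, -0.7396, -0.5060).

Q = [[0.6325, -0.4282], [0.3162, -0.1168], [-0.6325, -0.7396], [0.3162, -0.5060]], R = [[6.3246, -1.2649], [0.0000, 5.1381]]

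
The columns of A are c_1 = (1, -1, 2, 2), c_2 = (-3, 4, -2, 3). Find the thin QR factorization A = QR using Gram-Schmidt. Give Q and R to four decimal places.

Q = [[0.3162, -0.4196], [-0.3162, 0.5874], [0.6325, -0.1678], [0.6325, 0.6713]], R = [[3.1623, -1.5811], [0.0000, 5.9582]]

c_1 = (1, -1, 2, 2); ‖c_1‖ = 3.1623, so e_1 = (0.3162, -0.3162, 0.6325, 0.6325).
e_1·c_2 = 0.3162·(-3) + (-0.3162)·4 + 0.6325·(-2) + 0.6325·3 = -1.5811.
u_2 = c_2 + 1.5811·e_1 = (-2.5000, 3.5000, -1.0000, 4.0000).
‖u_2‖ = 5.9582, so e_2 = (-0.4196, 0.5874, -0.1678, 0.6713).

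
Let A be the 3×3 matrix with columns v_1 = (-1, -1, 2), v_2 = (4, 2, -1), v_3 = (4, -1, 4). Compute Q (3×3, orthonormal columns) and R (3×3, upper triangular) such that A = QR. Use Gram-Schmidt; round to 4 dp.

v_1 = (-1, -1, 2); ‖v_1‖ = 2.4495, so q_1 = (-0.4082, -0.4082, 0.8165).
q_1·v_2 = (-0.4082)·4 + (-0.4082)·2 + 0.8165·(-1) = -3.2660.
u_2 = v_2 + 3.2660·q_1 = (2.6667, 0.6667, 1.6667).
‖u_2‖ = 3.2146, so q_2 = (0.8296, 0.2074, 0.5185).
q_1·v_3 = (-0.4082)·4 + (-0.4082)·(-1) + 0.8165·4 = 2.0412; q_2·v_3 = 0.8296·4 + 0.2074·(-1) + 0.5185·4 = 5.1848.
u_3 = v_3 − 2.0412·q_1 − 5.1848·q_2 = (0.5323, -1.2419, -0.3548).
‖u_3‖ = 1.3970, so q_3 = (0.3810, -0.8890, -0.2540).

Q = [[-0.4082, 0.8296, 0.3810], [-0.4082, 0.2074, -0.8890], [0.8165, 0.5185, -0.2540]], R = [[2.4495, -3.2660, 2.0412], [0.0000, 3.2146, 5.1848], [0.0000, 0.0000, 1.3970]]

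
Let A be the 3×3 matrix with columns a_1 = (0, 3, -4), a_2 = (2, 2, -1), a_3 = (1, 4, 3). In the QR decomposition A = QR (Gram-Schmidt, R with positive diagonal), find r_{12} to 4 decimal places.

e_1 = a_1/‖a_1‖ = (0, 3, -4)/5.0000 = (0.0000, 0.6000, -0.8000).
r_{12} = e_1·a_2 = 2.0000.

r_{12} = 2.0000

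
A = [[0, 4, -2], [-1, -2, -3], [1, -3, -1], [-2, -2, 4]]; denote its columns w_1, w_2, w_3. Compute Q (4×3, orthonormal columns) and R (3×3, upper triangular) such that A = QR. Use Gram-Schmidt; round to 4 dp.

w_1 = (0, -1, 1, -2); ‖w_1‖ = 2.4495, so q_1 = (0.0000, -0.4082, 0.4082, -0.8165).
q_1·w_2 = 0.0000·4 + (-0.4082)·(-2) + 0.4082·(-3) + (-0.8165)·(-2) = 1.2247.
u_2 = w_2 − 1.2247·q_1 = (4.0000, -1.5000, -3.5000, -1.0000).
‖u_2‖ = 5.6125, so q_2 = (0.7127, -0.2673, -0.6236, -0.1782).
q_1·w_3 = 0.0000·(-2) + (-0.4082)·(-3) + 0.4082·(-1) + (-0.8165)·4 = -2.4495; q_2·w_3 = 0.7127·(-2) + (-0.2673)·(-3) + (-0.6236)·(-1) + (-0.1782)·4 = -0.7127.
u_3 = w_3 + 2.4495·q_1 + 0.7127·q_2 = (-1.4921, -4.1905, -0.4444, 1.8730).
‖u_3‖ = 4.8469, so q_3 = (-0.3078, -0.8646, -0.0917, 0.3864).

Q = [[0.0000, 0.7127, -0.3078], [-0.4082, -0.2673, -0.8646], [0.4082, -0.6236, -0.0917], [-0.8165, -0.1782, 0.3864]], R = [[2.4495, 1.2247, -2.4495], [0.0000, 5.6125, -0.7127], [0.0000, 0.0000, 4.8469]]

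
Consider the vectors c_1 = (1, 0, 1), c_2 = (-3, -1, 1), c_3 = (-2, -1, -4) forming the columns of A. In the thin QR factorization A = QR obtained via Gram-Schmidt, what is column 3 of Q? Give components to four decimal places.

c_1 = (1, 0, 1); ‖c_1‖ = 1.4142, so q_1 = (0.7071, 0.0000, 0.7071).
q_1·c_2 = 0.7071·(-3) + 0.0000·(-1) + 0.7071·1 = -1.4142.
u_2 = c_2 + 1.4142·q_1 = (-2.0000, -1.0000, 2.0000).
‖u_2‖ = 3.0000, so q_2 = (-0.6667, -0.3333, 0.6667).
q_1·c_3 = 0.7071·(-2) + 0.0000·(-1) + 0.7071·(-4) = -4.2426; q_2·c_3 = (-0.6667)·(-2) + (-0.3333)·(-1) + 0.6667·(-4) = -1.0000.
u_3 = c_3 + 4.2426·q_1 + 1.0000·q_2 = (0.3333, -1.3333, -0.3333).
‖u_3‖ = 1.4142, so q_3 = (0.2357, -0.9428, -0.2357).

q_3 = (0.2357, -0.9428, -0.2357)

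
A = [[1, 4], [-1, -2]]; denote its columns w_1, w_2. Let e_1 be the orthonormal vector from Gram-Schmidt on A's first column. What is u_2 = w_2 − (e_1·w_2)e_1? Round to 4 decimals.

e_1 = w_1/‖w_1‖ = (1, -1)/1.4142 = (0.7071, -0.7071).
r_{12} = e_1·w_2 = 4.2426.
u_2 = w_2 − 4.2426·e_1 = (1.0000, 1.0000).

u_2 = (1.0000, 1.0000)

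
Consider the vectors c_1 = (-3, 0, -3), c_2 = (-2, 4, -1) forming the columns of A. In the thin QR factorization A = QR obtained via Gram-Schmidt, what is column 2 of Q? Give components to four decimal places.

q_1 = c_1/‖c_1‖ = (-3, 0, -3)/4.2426 = (-0.7071, 0.0000, -0.7071).
r_{12} = q_1·c_2 = 2.1213.
u_2 = c_2 − 2.1213·q_1 = (-0.5000, 4.0000, 0.5000).
‖u_2‖ = 4.0620, so q_2 = (-0.1231, 0.9847, 0.1231).

q_2 = (-0.1231, 0.9847, 0.1231)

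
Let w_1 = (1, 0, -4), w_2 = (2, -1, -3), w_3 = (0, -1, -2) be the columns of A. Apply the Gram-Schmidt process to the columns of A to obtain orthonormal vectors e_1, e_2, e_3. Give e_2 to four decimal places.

e_2 = (0.7485, -0.6362, 0.1871)

w_1 = (1, 0, -4); ‖w_1‖ = 4.1231, so e_1 = (0.2425, 0.0000, -0.9701).
e_1·w_2 = 0.2425·2 + 0.0000·(-1) + (-0.9701)·(-3) = 3.3955.
u_2 = w_2 − 3.3955·e_1 = (1.1765, -1.0000, 0.2941).
‖u_2‖ = 1.5718, so e_2 = (0.7485, -0.6362, 0.1871).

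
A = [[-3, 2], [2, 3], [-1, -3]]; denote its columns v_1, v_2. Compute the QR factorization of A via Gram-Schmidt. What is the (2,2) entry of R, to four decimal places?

e_1 = v_1/‖v_1‖ = (-3, 2, -1)/3.7417 = (-0.8018, 0.5345, -0.2673).
r_{12} = e_1·v_2 = 0.8018.
u_2 = v_2 − 0.8018·e_1 = (2.6429, 2.5714, -2.7857).
r_{22} = ‖u_2‖ = 4.6214.

r_{22} = 4.6214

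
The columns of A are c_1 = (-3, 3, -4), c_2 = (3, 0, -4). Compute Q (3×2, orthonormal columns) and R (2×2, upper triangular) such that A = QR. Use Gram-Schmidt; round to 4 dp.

q_1 = c_1/‖c_1‖ = (-3, 3, -4)/5.8310 = (-0.5145, 0.5145, -0.6860).
r_{12} = q_1·c_2 = 1.2005.
u_2 = c_2 − 1.2005·q_1 = (3.6176, -0.6176, -3.1765).
‖u_2‖ = 4.8537, so q_2 = (0.7453, -0.1273, -0.6544).

Q = [[-0.5145, 0.7453], [0.5145, -0.1273], [-0.6860, -0.6544]], R = [[5.8310, 1.2005], [0.0000, 4.8537]]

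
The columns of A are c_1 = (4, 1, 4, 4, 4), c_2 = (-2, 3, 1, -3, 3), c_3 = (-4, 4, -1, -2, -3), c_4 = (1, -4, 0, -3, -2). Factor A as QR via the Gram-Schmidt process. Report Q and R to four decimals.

e_1 = c_1/‖c_1‖ = (4, 1, 4, 4, 4)/8.0623 = (0.4961, 0.1240, 0.4961, 0.4961, 0.4961).
r_{12} = e_1·c_2 = -0.1240.
u_2 = c_2 + 0.1240·e_1 = (-1.9385, 3.0154, 1.0615, -2.9385, 3.0615).
‖u_2‖ = 5.6555, so e_2 = (-0.3428, 0.5332, 0.1877, -0.5196, 0.5413).
r_{13} = e_1·c_3 = -4.4653; r_{23} = e_2·c_3 = 2.7312.
u_3 = c_3 + 4.4653·e_1 − 2.7312·e_2 = (-0.8485, 3.0976, 0.7027, 1.6344, -2.2631).
‖u_3‖ = 4.3130, so e_3 = (-0.1967, 0.7182, 0.1629, 0.3790, -0.5247).
r_{14} = e_1·c_4 = -2.4807; r_{24} = e_2·c_4 = -1.9994; r_{34} = e_3·c_4 = -3.1570.
u_4 = c_4 + 2.4807·e_1 + 1.9994·e_2 + 3.1570·e_3 = (0.9244, -0.3589, 2.1204, -1.6117, -1.3434).
‖u_4‖ = 3.1436, so e_4 = (0.2941, -0.1142, 0.6745, -0.5127, -0.4273).

Q = [[0.4961, -0.3428, -0.1967, 0.2941], [0.1240, 0.5332, 0.7182, -0.1142], [0.4961, 0.1877, 0.1629, 0.6745], [0.4961, -0.5196, 0.3790, -0.5127], [0.4961, 0.5413, -0.5247, -0.4273]], R = [[8.0623, -0.1240, -4.4653, -2.4807], [0.0000, 5.6555, 2.7312, -1.9994], [0.0000, 0.0000, 4.3130, -3.1570], [0.0000, 0.0000, 0.0000, 3.1436]]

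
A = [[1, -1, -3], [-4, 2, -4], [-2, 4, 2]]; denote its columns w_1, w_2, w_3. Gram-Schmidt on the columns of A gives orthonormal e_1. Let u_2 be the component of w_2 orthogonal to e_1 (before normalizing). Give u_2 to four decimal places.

u_2 = (-0.1905, -1.2381, 2.3810)

e_1 = w_1/‖w_1‖ = (1, -4, -2)/4.5826 = (0.2182, -0.8729, -0.4364).
r_{12} = e_1·w_2 = -3.7097.
u_2 = w_2 + 3.7097·e_1 = (-0.1905, -1.2381, 2.3810).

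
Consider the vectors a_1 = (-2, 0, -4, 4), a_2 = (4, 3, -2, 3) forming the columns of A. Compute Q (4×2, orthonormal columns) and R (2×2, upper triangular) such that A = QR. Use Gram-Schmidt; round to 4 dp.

Q = [[-0.3333, 0.8003], [0.0000, 0.5145], [-0.6667, -0.1143], [0.6667, 0.2858]], R = [[6.0000, 2.0000], [0.0000, 5.8310]]

a_1 = (-2, 0, -4, 4); ‖a_1‖ = 6.0000, so e_1 = (-0.3333, 0.0000, -0.6667, 0.6667).
e_1·a_2 = (-0.3333)·4 + 0.0000·3 + (-0.6667)·(-2) + 0.6667·3 = 2.0000.
u_2 = a_2 − 2.0000·e_1 = (4.6667, 3.0000, -0.6667, 1.6667).
‖u_2‖ = 5.8310, so e_2 = (0.8003, 0.5145, -0.1143, 0.2858).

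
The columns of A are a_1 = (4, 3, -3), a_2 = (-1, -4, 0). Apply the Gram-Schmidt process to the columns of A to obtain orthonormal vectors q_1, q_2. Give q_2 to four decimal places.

q_2 = (0.2867, -0.8410, -0.4587)

a_1 = (4, 3, -3); ‖a_1‖ = 5.8310, so q_1 = (0.6860, 0.5145, -0.5145).
q_1·a_2 = 0.6860·(-1) + 0.5145·(-4) + (-0.5145)·0 = -2.7440.
u_2 = a_2 + 2.7440·q_1 = (0.8824, -2.5882, -1.4118).
‖u_2‖ = 3.0774, so q_2 = (0.2867, -0.8410, -0.4587).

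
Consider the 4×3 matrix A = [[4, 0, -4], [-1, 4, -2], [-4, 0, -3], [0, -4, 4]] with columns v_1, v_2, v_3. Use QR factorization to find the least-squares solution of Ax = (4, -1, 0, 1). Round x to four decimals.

x = (0.4129, -0.5855, -0.5161)

v_1 = (4, -1, -4, 0); ‖v_1‖ = 5.7446, so e_1 = (0.6963, -0.1741, -0.6963, 0.0000).
e_1·v_2 = 0.6963·0 + (-0.1741)·4 + (-0.6963)·0 + 0.0000·(-4) = -0.6963.
u_2 = v_2 + 0.6963·e_1 = (0.4848, 3.8788, -0.4848, -4.0000).
‖u_2‖ = 5.6138, so e_2 = (0.0864, 0.6909, -0.0864, -0.7125).
e_1·v_3 = 0.6963·(-4) + (-0.1741)·(-2) + (-0.6963)·(-3) + 0.0000·4 = -0.3482; e_2·v_3 = 0.0864·(-4) + 0.6909·(-2) + (-0.0864)·(-3) + (-0.7125)·4 = -4.3183.
u_3 = v_3 + 0.3482·e_1 + 4.3183·e_2 = (-3.3846, 0.9231, -3.6154, 0.9231).
‖u_3‖ = 5.1216, so e_3 = (-0.6609, 0.1802, -0.7059, 0.1802).
Qᵀb = (2.9593, -1.0580, -2.6434).
Back-substitute: x_3 = -2.6434/5.1216 = -0.5161.
x_2 = (-1.0580 + 4.3183·(-0.5161))/5.6138 = -0.5855.
x_1 = (2.9593 + 0.6963·(-0.5855) + 0.3482·(-0.5161))/5.7446 = 0.4129.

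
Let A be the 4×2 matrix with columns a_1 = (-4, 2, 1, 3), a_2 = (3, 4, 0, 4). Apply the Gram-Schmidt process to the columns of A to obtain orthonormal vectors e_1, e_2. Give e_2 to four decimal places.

a_1 = (-4, 2, 1, 3); ‖a_1‖ = 5.4772, so e_1 = (-0.7303, 0.3651, 0.1826, 0.5477).
e_1·a_2 = (-0.7303)·3 + 0.3651·4 + 0.1826·0 + 0.5477·4 = 1.4606.
u_2 = a_2 − 1.4606·e_1 = (4.0667, 3.4667, -0.2667, 3.2000).
‖u_2‖ = 6.2343, so e_2 = (0.6523, 0.5561, -0.0428, 0.5133).

e_2 = (0.6523, 0.5561, -0.0428, 0.5133)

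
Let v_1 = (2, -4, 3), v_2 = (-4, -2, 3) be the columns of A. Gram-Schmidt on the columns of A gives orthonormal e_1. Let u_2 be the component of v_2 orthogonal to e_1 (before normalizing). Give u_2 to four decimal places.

e_1 = v_1/‖v_1‖ = (2, -4, 3)/5.3852 = (0.3714, -0.7428, 0.5571).
r_{12} = e_1·v_2 = 1.6713.
u_2 = v_2 − 1.6713·e_1 = (-4.6207, -0.7586, 2.0690).

u_2 = (-4.6207, -0.7586, 2.0690)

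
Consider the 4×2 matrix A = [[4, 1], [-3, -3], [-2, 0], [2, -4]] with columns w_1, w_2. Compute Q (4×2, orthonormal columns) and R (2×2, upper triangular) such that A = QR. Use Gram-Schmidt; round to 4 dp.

Q = [[0.6963, 0.0784], [-0.5222, -0.5066], [-0.3482, 0.0603], [0.3482, -0.8565]], R = [[5.7446, 0.8704], [0.0000, 5.0242]]

w_1 = (4, -3, -2, 2); ‖w_1‖ = 5.7446, so e_1 = (0.6963, -0.5222, -0.3482, 0.3482).
e_1·w_2 = 0.6963·1 + (-0.5222)·(-3) + (-0.3482)·0 + 0.3482·(-4) = 0.8704.
u_2 = w_2 − 0.8704·e_1 = (0.3939, -2.5455, 0.3030, -4.3030).
‖u_2‖ = 5.0242, so e_2 = (0.0784, -0.5066, 0.0603, -0.8565).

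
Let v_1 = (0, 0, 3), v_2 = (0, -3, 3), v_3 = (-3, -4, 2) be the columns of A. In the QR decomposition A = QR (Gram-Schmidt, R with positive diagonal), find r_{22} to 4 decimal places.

v_1 = (0, 0, 3); ‖v_1‖ = 3.0000, so q_1 = (0.0000, 0.0000, 1.0000).
q_1·v_2 = 0.0000·0 + 0.0000·(-3) + 1.0000·3 = 3.0000.
u_2 = v_2 − 3.0000·q_1 = (0.0000, -3.0000, 0.0000).
r_{22} = ‖u_2‖ = 3.0000.

r_{22} = 3.0000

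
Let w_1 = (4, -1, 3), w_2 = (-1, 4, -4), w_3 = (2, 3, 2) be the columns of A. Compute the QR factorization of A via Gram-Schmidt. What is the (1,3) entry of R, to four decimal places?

r_{13} = 2.1573

e_1 = w_1/‖w_1‖ = (4, -1, 3)/5.0990 = (0.7845, -0.1961, 0.5883).
r_{13} = e_1·w_3 = 2.1573.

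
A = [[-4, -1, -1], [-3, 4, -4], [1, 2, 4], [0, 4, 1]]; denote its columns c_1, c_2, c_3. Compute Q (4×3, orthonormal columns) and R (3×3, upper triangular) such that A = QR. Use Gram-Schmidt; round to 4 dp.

Q = [[-0.7845, -0.3222, 0.5026], [-0.5883, 0.5543, -0.4278], [0.1961, 0.3738, 0.7268], [0.0000, 0.6703, 0.1901]], R = [[5.0990, -1.1767, 3.9223], [0.0000, 5.9679, 0.2707], [0.0000, 0.0000, 4.3061]]

c_1 = (-4, -3, 1, 0); ‖c_1‖ = 5.0990, so q_1 = (-0.7845, -0.5883, 0.1961, 0.0000).
q_1·c_2 = (-0.7845)·(-1) + (-0.5883)·4 + 0.1961·2 + 0.0000·4 = -1.1767.
u_2 = c_2 + 1.1767·q_1 = (-1.9231, 3.3077, 2.2308, 4.0000).
‖u_2‖ = 5.9679, so q_2 = (-0.3222, 0.5543, 0.3738, 0.6703).
q_1·c_3 = (-0.7845)·(-1) + (-0.5883)·(-4) + 0.1961·4 + 0.0000·1 = 3.9223; q_2·c_3 = (-0.3222)·(-1) + 0.5543·(-4) + 0.3738·4 + 0.6703·1 = 0.2707.
u_3 = c_3 − 3.9223·q_1 − 0.2707·q_2 = (2.1641, -1.8423, 3.1296, 0.8186).
‖u_3‖ = 4.3061, so q_3 = (0.5026, -0.4278, 0.7268, 0.1901).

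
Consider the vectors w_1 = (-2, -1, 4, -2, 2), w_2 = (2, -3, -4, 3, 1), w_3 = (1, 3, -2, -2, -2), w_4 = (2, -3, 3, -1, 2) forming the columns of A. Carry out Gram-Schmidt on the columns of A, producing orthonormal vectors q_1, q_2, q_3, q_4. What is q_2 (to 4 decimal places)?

q_1 = w_1/‖w_1‖ = (-2, -1, 4, -2, 2)/5.3852 = (-0.3714, -0.1857, 0.7428, -0.3714, 0.3714).
r_{12} = q_1·w_2 = -3.8996.
u_2 = w_2 + 3.8996·q_1 = (0.5517, -3.7241, -1.1034, 1.5517, 2.4483).
‖u_2‖ = 4.8778, so q_2 = (0.1131, -0.7635, -0.2262, 0.3181, 0.5019).

q_2 = (0.1131, -0.7635, -0.2262, 0.3181, 0.5019)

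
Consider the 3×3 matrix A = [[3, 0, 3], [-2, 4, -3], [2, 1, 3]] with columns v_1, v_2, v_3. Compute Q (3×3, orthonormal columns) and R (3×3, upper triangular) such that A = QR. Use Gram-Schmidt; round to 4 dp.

Q = [[0.7276, 0.2745, -0.6287], [-0.4851, 0.8539, -0.1886], [0.4851, 0.4422, 0.7544]], R = [[4.1231, -1.4552, 5.0932], [0.0000, 3.8578, -0.4117], [0.0000, 0.0000, 0.9430]]

v_1 = (3, -2, 2); ‖v_1‖ = 4.1231, so e_1 = (0.7276, -0.4851, 0.4851).
e_1·v_2 = 0.7276·0 + (-0.4851)·4 + 0.4851·1 = -1.4552.
u_2 = v_2 + 1.4552·e_1 = (1.0588, 3.2941, 1.7059).
‖u_2‖ = 3.8578, so e_2 = (0.2745, 0.8539, 0.4422).
e_1·v_3 = 0.7276·3 + (-0.4851)·(-3) + 0.4851·3 = 5.0932; e_2·v_3 = 0.2745·3 + 0.8539·(-3) + 0.4422·3 = -0.4117.
u_3 = v_3 − 5.0932·e_1 + 0.4117·e_2 = (-0.5929, -0.1779, 0.7115).
‖u_3‖ = 0.9430, so e_3 = (-0.6287, -0.1886, 0.7544).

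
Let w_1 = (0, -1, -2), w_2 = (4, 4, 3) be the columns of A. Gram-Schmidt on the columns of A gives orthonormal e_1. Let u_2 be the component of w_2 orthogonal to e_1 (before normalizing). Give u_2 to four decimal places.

u_2 = (4.0000, 2.0000, -1.0000)

w_1 = (0, -1, -2); ‖w_1‖ = 2.2361, so e_1 = (0.0000, -0.4472, -0.8944).
e_1·w_2 = 0.0000·4 + (-0.4472)·4 + (-0.8944)·3 = -4.4721.
u_2 = w_2 + 4.4721·e_1 = (4.0000, 2.0000, -1.0000).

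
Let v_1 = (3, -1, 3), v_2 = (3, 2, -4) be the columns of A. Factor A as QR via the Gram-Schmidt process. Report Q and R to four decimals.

v_1 = (3, -1, 3); ‖v_1‖ = 4.3589, so e_1 = (0.6882, -0.2294, 0.6882).
e_1·v_2 = 0.6882·3 + (-0.2294)·2 + 0.6882·(-4) = -1.1471.
u_2 = v_2 + 1.1471·e_1 = (3.7895, 1.7368, -3.2105).
‖u_2‖ = 5.2616, so e_2 = (0.7202, 0.3301, -0.6102).

Q = [[0.6882, 0.7202], [-0.2294, 0.3301], [0.6882, -0.6102]], R = [[4.3589, -1.1471], [0.0000, 5.2616]]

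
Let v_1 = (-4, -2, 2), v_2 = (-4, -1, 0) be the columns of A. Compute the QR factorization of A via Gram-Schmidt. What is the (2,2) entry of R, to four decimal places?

e_1 = v_1/‖v_1‖ = (-4, -2, 2)/4.8990 = (-0.8165, -0.4082, 0.4082).
r_{12} = e_1·v_2 = 3.6742.
u_2 = v_2 − 3.6742·e_1 = (-1.0000, 0.5000, -1.5000).
r_{22} = ‖u_2‖ = 1.8708.

r_{22} = 1.8708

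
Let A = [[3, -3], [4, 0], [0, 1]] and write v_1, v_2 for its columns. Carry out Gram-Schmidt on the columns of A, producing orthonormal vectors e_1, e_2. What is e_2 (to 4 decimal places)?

e_1 = v_1/‖v_1‖ = (3, 4, 0)/5.0000 = (0.6000, 0.8000, 0.0000).
r_{12} = e_1·v_2 = -1.8000.
u_2 = v_2 + 1.8000·e_1 = (-1.9200, 1.4400, 1.0000).
‖u_2‖ = 2.6000, so e_2 = (-0.7385, 0.5538, 0.3846).

e_2 = (-0.7385, 0.5538, 0.3846)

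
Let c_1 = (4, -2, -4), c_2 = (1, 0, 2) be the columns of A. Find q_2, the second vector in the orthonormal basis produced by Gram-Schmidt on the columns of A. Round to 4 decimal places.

c_1 = (4, -2, -4); ‖c_1‖ = 6.0000, so q_1 = (0.6667, -0.3333, -0.6667).
q_1·c_2 = 0.6667·1 + (-0.3333)·0 + (-0.6667)·2 = -0.6667.
u_2 = c_2 + 0.6667·q_1 = (1.4444, -0.2222, 1.5556).
‖u_2‖ = 2.1344, so q_2 = (0.6768, -0.1041, 0.7288).

q_2 = (0.6768, -0.1041, 0.7288)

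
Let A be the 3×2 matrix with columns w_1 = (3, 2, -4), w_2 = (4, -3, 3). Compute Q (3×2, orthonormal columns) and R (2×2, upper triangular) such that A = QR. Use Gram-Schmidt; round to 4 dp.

Q = [[0.5571, 0.8073], [0.3714, -0.4519], [-0.7428, 0.3796]], R = [[5.3852, -1.1142], [0.0000, 5.7235]]

e_1 = w_1/‖w_1‖ = (3, 2, -4)/5.3852 = (0.5571, 0.3714, -0.7428).
r_{12} = e_1·w_2 = -1.1142.
u_2 = w_2 + 1.1142·e_1 = (4.6207, -2.5862, 2.1724).
‖u_2‖ = 5.7235, so e_2 = (0.8073, -0.4519, 0.3796).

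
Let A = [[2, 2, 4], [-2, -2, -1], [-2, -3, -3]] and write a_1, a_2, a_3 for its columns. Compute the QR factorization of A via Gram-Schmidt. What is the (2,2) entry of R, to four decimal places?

r_{22} = 0.8165

q_1 = a_1/‖a_1‖ = (2, -2, -2)/3.4641 = (0.5774, -0.5774, -0.5774).
r_{12} = q_1·a_2 = 4.0415.
u_2 = a_2 − 4.0415·q_1 = (-0.3333, 0.3333, -0.6667).
r_{22} = ‖u_2‖ = 0.8165.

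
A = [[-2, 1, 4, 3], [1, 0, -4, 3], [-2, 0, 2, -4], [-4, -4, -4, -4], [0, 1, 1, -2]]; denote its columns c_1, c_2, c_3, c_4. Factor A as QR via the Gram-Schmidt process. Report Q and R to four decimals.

c_1 = (-2, 1, -2, -4, 0); ‖c_1‖ = 5.0000, so q_1 = (-0.4000, 0.2000, -0.4000, -0.8000, 0.0000).
q_1·c_2 = (-0.4000)·1 + 0.2000·0 + (-0.4000)·0 + (-0.8000)·(-4) + 0.0000·1 = 2.8000.
u_2 = c_2 − 2.8000·q_1 = (2.1200, -0.5600, 1.1200, -1.7600, 1.0000).
‖u_2‖ = 3.1875, so q_2 = (0.6651, -0.1757, 0.3514, -0.5522, 0.3137).
q_1·c_3 = (-0.4000)·4 + 0.2000·(-4) + (-0.4000)·2 + (-0.8000)·(-4) + 0.0000·1 = 0.0000; q_2·c_3 = 0.6651·4 + (-0.1757)·(-4) + 0.3514·2 + (-0.5522)·(-4) + 0.3137·1 = 6.5883.
u_3 = c_3 + 0.0000·q_1 − 6.5883·q_2 = (-0.3819, -2.8425, -0.3150, -0.3622, -1.0669).
‖u_3‖ = 3.0975, so q_3 = (-0.1233, -0.9177, -0.1017, -0.1169, -0.3444).
q_1·c_4 = (-0.4000)·3 + 0.2000·3 + (-0.4000)·(-4) + (-0.8000)·(-4) + 0.0000·(-2) = 4.2000; q_2·c_4 = 0.6651·3 + (-0.1757)·3 + 0.3514·(-4) + (-0.5522)·(-4) + 0.3137·(-2) = 1.6439; q_3·c_4 = (-0.1233)·3 + (-0.9177)·3 + (-0.1017)·(-4) + (-0.1169)·(-4) + (-0.3444)·(-2) = -1.5596.
u_4 = c_4 − 4.2000·q_1 − 1.6439·q_2 + 1.5596·q_3 = (3.3943, 1.0176, -3.0562, 0.0854, -3.0529).
‖u_4‖ = 5.5880, so q_4 = (0.6074, 0.1821, -0.5469, 0.0153, -0.5463).

Q = [[-0.4000, 0.6651, -0.1233, 0.6074], [0.2000, -0.1757, -0.9177, 0.1821], [-0.4000, 0.3514, -0.1017, -0.5469], [-0.8000, -0.5522, -0.1169, 0.0153], [0.0000, 0.3137, -0.3444, -0.5463]], R = [[5.0000, 2.8000, 0.0000, 4.2000], [0.0000, 3.1875, 6.5883, 1.6439], [0.0000, 0.0000, 3.0975, -1.5596], [0.0000, 0.0000, 0.0000, 5.5880]]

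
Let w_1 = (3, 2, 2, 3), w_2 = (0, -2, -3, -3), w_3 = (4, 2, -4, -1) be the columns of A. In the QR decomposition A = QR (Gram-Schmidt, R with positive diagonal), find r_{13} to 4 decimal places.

e_1 = w_1/‖w_1‖ = (3, 2, 2, 3)/5.0990 = (0.5883, 0.3922, 0.3922, 0.5883).
r_{13} = e_1·w_3 = 0.9806.

r_{13} = 0.9806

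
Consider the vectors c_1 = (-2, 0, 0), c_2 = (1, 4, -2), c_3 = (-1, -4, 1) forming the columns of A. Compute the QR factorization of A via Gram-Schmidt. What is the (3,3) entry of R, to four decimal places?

r_{33} = 0.8944

q_1 = c_1/‖c_1‖ = (-2, 0, 0)/2.0000 = (-1.0000, 0.0000, 0.0000).
r_{12} = q_1·c_2 = -1.0000.
u_2 = c_2 + 1.0000·q_1 = (0.0000, 4.0000, -2.0000).
‖u_2‖ = 4.4721, so q_2 = (0.0000, 0.8944, -0.4472).
r_{13} = q_1·c_3 = 1.0000; r_{23} = q_2·c_3 = -4.0249.
u_3 = c_3 − 1.0000·q_1 + 4.0249·q_2 = (0.0000, -0.4000, -0.8000).
r_{33} = ‖u_3‖ = 0.8944.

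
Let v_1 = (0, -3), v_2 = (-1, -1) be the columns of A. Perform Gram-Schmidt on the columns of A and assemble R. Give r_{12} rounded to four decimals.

r_{12} = 1.0000

v_1 = (0, -3); ‖v_1‖ = 3.0000, so q_1 = (0.0000, -1.0000).
r_{12} = q_1·v_2 = 1.0000.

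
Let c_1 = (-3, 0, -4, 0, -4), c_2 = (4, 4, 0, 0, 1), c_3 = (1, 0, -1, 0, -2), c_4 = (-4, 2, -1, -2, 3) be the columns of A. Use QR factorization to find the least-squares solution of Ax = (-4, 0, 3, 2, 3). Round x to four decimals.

x = (1.2402, 0.3931, -5.7983, -1.0935)

q_1 = c_1/‖c_1‖ = (-3, 0, -4, 0, -4)/6.4031 = (-0.4685, 0.0000, -0.6247, 0.0000, -0.6247).
r_{12} = q_1·c_2 = -2.4988.
u_2 = c_2 + 2.4988·q_1 = (2.8293, 4.0000, -1.5610, 0.0000, -0.5610).
‖u_2‖ = 5.1726, so q_2 = (0.5470, 0.7733, -0.3018, 0.0000, -0.1085).
r_{13} = q_1·c_3 = 1.4056; r_{23} = q_2·c_3 = 1.0656.
u_3 = c_3 − 1.4056·q_1 − 1.0656·q_2 = (1.0757, -0.8241, 0.1996, 0.0000, -1.0064).
‖u_3‖ = 1.6996, so q_3 = (0.6329, -0.4848, 0.1175, 0.0000, -0.5921).
r_{14} = q_1·c_4 = 0.6247; r_{24} = q_2·c_4 = -0.6649; r_{34} = q_3·c_4 = -5.3950.
u_4 = c_4 − 0.6247·q_1 + 0.6649·q_2 + 5.3950·q_3 = (0.0707, -0.1016, -0.1767, -2.0000, 0.1237).
‖u_4‖ = 2.0154, so q_4 = (0.0351, -0.0504, -0.0877, -0.9924, 0.0614).
Qᵀb = (-1.8741, -3.4186, -3.9555, -2.2039).
Back-substitute: x_4 = -2.2039/2.0154 = -1.0935.
x_3 = (-3.9555 + 5.3950·(-1.0935))/1.6996 = -5.7983.
x_2 = (-3.4186 − 1.0656·(-5.7983) + 0.6649·(-1.0935))/5.1726 = 0.3931.
x_1 = (-1.8741 + 2.4988·0.3931 − 1.4056·(-5.7983) − 0.6247·(-1.0935))/6.4031 = 1.2402.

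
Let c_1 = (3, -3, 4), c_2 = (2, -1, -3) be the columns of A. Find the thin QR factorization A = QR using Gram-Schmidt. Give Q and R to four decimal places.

c_1 = (3, -3, 4); ‖c_1‖ = 5.8310, so e_1 = (0.5145, -0.5145, 0.6860).
e_1·c_2 = 0.5145·2 + (-0.5145)·(-1) + 0.6860·(-3) = -0.5145.
u_2 = c_2 + 0.5145·e_1 = (2.2647, -1.2647, -2.6471).
‖u_2‖ = 3.7061, so e_2 = (0.6111, -0.3412, -0.7142).

Q = [[0.5145, 0.6111], [-0.5145, -0.3412], [0.6860, -0.7142]], R = [[5.8310, -0.5145], [0.0000, 3.7061]]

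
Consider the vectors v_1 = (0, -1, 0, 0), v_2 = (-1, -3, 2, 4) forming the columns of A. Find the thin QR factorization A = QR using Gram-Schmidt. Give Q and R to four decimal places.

Q = [[0.0000, -0.2182], [-1.0000, 0.0000], [0.0000, 0.4364], [0.0000, 0.8729]], R = [[1.0000, 3.0000], [0.0000, 4.5826]]

v_1 = (0, -1, 0, 0); ‖v_1‖ = 1.0000, so q_1 = (0.0000, -1.0000, 0.0000, 0.0000).
q_1·v_2 = 0.0000·(-1) + (-1.0000)·(-3) + 0.0000·2 + 0.0000·4 = 3.0000.
u_2 = v_2 − 3.0000·q_1 = (-1.0000, 0.0000, 2.0000, 4.0000).
‖u_2‖ = 4.5826, so q_2 = (-0.2182, 0.0000, 0.4364, 0.8729).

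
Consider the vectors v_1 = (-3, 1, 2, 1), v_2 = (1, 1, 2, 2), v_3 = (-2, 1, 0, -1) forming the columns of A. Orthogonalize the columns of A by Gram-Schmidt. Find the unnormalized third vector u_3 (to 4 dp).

u_3 = (0.1269, 0.9776, -0.0448, -0.5075)

v_1 = (-3, 1, 2, 1); ‖v_1‖ = 3.8730, so q_1 = (-0.7746, 0.2582, 0.5164, 0.2582).
q_1·v_2 = (-0.7746)·1 + 0.2582·1 + 0.5164·2 + 0.2582·2 = 1.0328.
u_2 = v_2 − 1.0328·q_1 = (1.8000, 0.7333, 1.4667, 1.7333).
‖u_2‖ = 2.9889, so q_2 = (0.6022, 0.2454, 0.4907, 0.5799).
q_1·v_3 = (-0.7746)·(-2) + 0.2582·1 + 0.5164·0 + 0.2582·(-1) = 1.5492; q_2·v_3 = 0.6022·(-2) + 0.2454·1 + 0.4907·0 + 0.5799·(-1) = -1.5390.
u_3 = v_3 − 1.5492·q_1 + 1.5390·q_2 = (0.1269, 0.9776, -0.0448, -0.5075).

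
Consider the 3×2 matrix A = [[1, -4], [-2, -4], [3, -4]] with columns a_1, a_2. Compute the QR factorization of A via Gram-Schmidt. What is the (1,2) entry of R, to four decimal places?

r_{12} = -2.1381

e_1 = a_1/‖a_1‖ = (1, -2, 3)/3.7417 = (0.2673, -0.5345, 0.8018).
r_{12} = e_1·a_2 = -2.1381.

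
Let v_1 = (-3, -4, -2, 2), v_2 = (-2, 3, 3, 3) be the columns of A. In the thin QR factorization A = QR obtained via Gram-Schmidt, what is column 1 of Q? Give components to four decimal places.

e_1 = v_1/‖v_1‖ = (-3, -4, -2, 2)/5.7446 = (-0.5222, -0.6963, -0.3482, 0.3482).

e_1 = (-0.5222, -0.6963, -0.3482, 0.3482)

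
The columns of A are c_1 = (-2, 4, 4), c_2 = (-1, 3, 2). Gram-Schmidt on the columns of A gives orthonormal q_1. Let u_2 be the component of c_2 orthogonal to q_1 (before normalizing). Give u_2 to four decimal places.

u_2 = (0.2222, 0.5556, -0.4444)

q_1 = c_1/‖c_1‖ = (-2, 4, 4)/6.0000 = (-0.3333, 0.6667, 0.6667).
r_{12} = q_1·c_2 = 3.6667.
u_2 = c_2 − 3.6667·q_1 = (0.2222, 0.5556, -0.4444).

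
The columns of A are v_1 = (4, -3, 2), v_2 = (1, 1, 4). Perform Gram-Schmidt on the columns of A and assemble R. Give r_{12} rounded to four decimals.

r_{12} = 1.6713

v_1 = (4, -3, 2); ‖v_1‖ = 5.3852, so e_1 = (0.7428, -0.5571, 0.3714).
r_{12} = e_1·v_2 = 1.6713.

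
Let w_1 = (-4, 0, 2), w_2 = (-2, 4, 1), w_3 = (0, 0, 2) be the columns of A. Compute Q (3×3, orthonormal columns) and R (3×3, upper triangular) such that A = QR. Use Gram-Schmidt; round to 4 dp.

w_1 = (-4, 0, 2); ‖w_1‖ = 4.4721, so q_1 = (-0.8944, 0.0000, 0.4472).
q_1·w_2 = (-0.8944)·(-2) + 0.0000·4 + 0.4472·1 = 2.2361.
u_2 = w_2 − 2.2361·q_1 = (0.0000, 4.0000, 0.0000).
‖u_2‖ = 4.0000, so q_2 = (0.0000, 1.0000, 0.0000).
q_1·w_3 = (-0.8944)·0 + 0.0000·0 + 0.4472·2 = 0.8944; q_2·w_3 = 0.0000·0 + 1.0000·0 + 0.0000·2 = 0.0000.
u_3 = w_3 − 0.8944·q_1 + 0.0000·q_2 = (0.8000, 0.0000, 1.6000).
‖u_3‖ = 1.7889, so q_3 = (0.4472, 0.0000, 0.8944).

Q = [[-0.8944, 0.0000, 0.4472], [0.0000, 1.0000, 0.0000], [0.4472, 0.0000, 0.8944]], R = [[4.4721, 2.2361, 0.8944], [0.0000, 4.0000, 0.0000], [0.0000, 0.0000, 1.7889]]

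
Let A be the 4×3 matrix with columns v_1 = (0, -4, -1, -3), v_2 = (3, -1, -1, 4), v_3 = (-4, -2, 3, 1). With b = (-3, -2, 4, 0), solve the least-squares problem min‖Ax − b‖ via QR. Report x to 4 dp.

v_1 = (0, -4, -1, -3); ‖v_1‖ = 5.0990, so q_1 = (0.0000, -0.7845, -0.1961, -0.5883).
q_1·v_2 = 0.0000·3 + (-0.7845)·(-1) + (-0.1961)·(-1) + (-0.5883)·4 = -1.3728.
u_2 = v_2 + 1.3728·q_1 = (3.0000, -2.0769, -1.2692, 3.1923).
‖u_2‖ = 5.0115, so q_2 = (0.5986, -0.4144, -0.2533, 0.6370).
q_1·v_3 = 0.0000·(-4) + (-0.7845)·(-2) + (-0.1961)·3 + (-0.5883)·1 = 0.3922; q_2·v_3 = 0.5986·(-4) + (-0.4144)·(-2) + (-0.2533)·3 + 0.6370·1 = -1.6884.
u_3 = v_3 − 0.3922·q_1 + 1.6884·q_2 = (-2.9893, -2.3920, 2.6493, 2.3063).
‖u_3‖ = 5.1957, so q_3 = (-0.5753, -0.4604, 0.5099, 0.4439).
Qᵀb = (0.7845, -1.9801, 4.6864).
Back-substitute: x_3 = 4.6864/5.1957 = 0.9020.
x_2 = (-1.9801 + 1.6884·0.9020)/5.0115 = -0.0912.
x_1 = (0.7845 + 1.3728·(-0.0912) − 0.3922·0.9020)/5.0990 = 0.0599.

x = (0.0599, -0.0912, 0.9020)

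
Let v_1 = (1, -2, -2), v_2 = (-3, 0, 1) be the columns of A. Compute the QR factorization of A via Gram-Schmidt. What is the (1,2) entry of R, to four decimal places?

v_1 = (1, -2, -2); ‖v_1‖ = 3.0000, so e_1 = (0.3333, -0.6667, -0.6667).
r_{12} = e_1·v_2 = -1.6667.

r_{12} = -1.6667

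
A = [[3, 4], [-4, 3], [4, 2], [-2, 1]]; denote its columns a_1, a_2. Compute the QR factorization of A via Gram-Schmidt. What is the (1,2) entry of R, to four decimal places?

a_1 = (3, -4, 4, -2); ‖a_1‖ = 6.7082, so q_1 = (0.4472, -0.5963, 0.5963, -0.2981).
r_{12} = q_1·a_2 = 0.8944.

r_{12} = 0.8944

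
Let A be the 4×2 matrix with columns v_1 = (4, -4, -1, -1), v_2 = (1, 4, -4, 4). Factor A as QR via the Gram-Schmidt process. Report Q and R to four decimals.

Q = [[0.6860, 0.3605], [-0.6860, 0.3868], [-0.1715, -0.6506], [-0.1715, 0.5451]], R = [[5.8310, -2.0580], [0.0000, 6.6906]]

e_1 = v_1/‖v_1‖ = (4, -4, -1, -1)/5.8310 = (0.6860, -0.6860, -0.1715, -0.1715).
r_{12} = e_1·v_2 = -2.0580.
u_2 = v_2 + 2.0580·e_1 = (2.4118, 2.5882, -4.3529, 3.6471).
‖u_2‖ = 6.6906, so e_2 = (0.3605, 0.3868, -0.6506, 0.5451).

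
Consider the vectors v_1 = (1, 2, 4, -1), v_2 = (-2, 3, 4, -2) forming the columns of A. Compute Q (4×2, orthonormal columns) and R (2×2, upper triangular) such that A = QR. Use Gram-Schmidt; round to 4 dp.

Q = [[0.2132, -0.9045], [0.4264, 0.3015], [0.8528, 0.0000], [-0.2132, -0.3015]], R = [[4.6904, 4.6904], [0.0000, 3.3166]]

v_1 = (1, 2, 4, -1); ‖v_1‖ = 4.6904, so e_1 = (0.2132, 0.4264, 0.8528, -0.2132).
e_1·v_2 = 0.2132·(-2) + 0.4264·3 + 0.8528·4 + (-0.2132)·(-2) = 4.6904.
u_2 = v_2 − 4.6904·e_1 = (-3.0000, 1.0000, 0.0000, -1.0000).
‖u_2‖ = 3.3166, so e_2 = (-0.9045, 0.3015, 0.0000, -0.3015).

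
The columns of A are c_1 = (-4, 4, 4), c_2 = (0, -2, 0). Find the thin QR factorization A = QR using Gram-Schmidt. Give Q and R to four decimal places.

q_1 = c_1/‖c_1‖ = (-4, 4, 4)/6.9282 = (-0.5774, 0.5774, 0.5774).
r_{12} = q_1·c_2 = -1.1547.
u_2 = c_2 + 1.1547·q_1 = (-0.6667, -1.3333, 0.6667).
‖u_2‖ = 1.6330, so q_2 = (-0.4082, -0.8165, 0.4082).

Q = [[-0.5774, -0.4082], [0.5774, -0.8165], [0.5774, 0.4082]], R = [[6.9282, -1.1547], [0.0000, 1.6330]]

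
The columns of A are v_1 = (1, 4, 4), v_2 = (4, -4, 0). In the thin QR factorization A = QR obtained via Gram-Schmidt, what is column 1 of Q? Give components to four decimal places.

v_1 = (1, 4, 4); ‖v_1‖ = 5.7446, so e_1 = (0.1741, 0.6963, 0.6963).

e_1 = (0.1741, 0.6963, 0.6963)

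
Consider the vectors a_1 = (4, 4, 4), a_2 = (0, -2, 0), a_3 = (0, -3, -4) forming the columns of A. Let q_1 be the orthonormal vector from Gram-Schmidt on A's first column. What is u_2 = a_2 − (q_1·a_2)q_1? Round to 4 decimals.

u_2 = (0.6667, -1.3333, 0.6667)

a_1 = (4, 4, 4); ‖a_1‖ = 6.9282, so q_1 = (0.5774, 0.5774, 0.5774).
q_1·a_2 = 0.5774·0 + 0.5774·(-2) + 0.5774·0 = -1.1547.
u_2 = a_2 + 1.1547·q_1 = (0.6667, -1.3333, 0.6667).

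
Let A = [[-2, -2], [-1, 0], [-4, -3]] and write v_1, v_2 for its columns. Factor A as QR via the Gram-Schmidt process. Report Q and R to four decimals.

Q = [[-0.4364, -0.5293], [-0.2182, 0.8468], [-0.8729, 0.0529]], R = [[4.5826, 3.4915], [0.0000, 0.8997]]

v_1 = (-2, -1, -4); ‖v_1‖ = 4.5826, so e_1 = (-0.4364, -0.2182, -0.8729).
e_1·v_2 = (-0.4364)·(-2) + (-0.2182)·0 + (-0.8729)·(-3) = 3.4915.
u_2 = v_2 − 3.4915·e_1 = (-0.4762, 0.7619, 0.0476).
‖u_2‖ = 0.8997, so e_2 = (-0.5293, 0.8468, 0.0529).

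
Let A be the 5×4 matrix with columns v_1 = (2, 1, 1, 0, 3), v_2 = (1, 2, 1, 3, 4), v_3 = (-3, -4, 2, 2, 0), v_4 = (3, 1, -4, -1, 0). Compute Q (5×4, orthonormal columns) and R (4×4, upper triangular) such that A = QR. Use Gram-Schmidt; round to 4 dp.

Q = [[0.5164, -0.3698, -0.2527, 0.3375], [0.2582, 0.2530, -0.7738, -0.5110], [0.2582, -0.0389, 0.5144, -0.7352], [0.0000, 0.8758, 0.0887, 0.2194], [0.7746, 0.1752, 0.2549, 0.1904]], R = [[3.8730, 4.3894, -2.0656, 0.7746], [0.0000, 3.4254, 1.7711, -1.5765], [0.0000, 0.0000, 5.0593, -3.6780], [0.0000, 0.0000, 0.0000, 3.2229]]

q_1 = v_1/‖v_1‖ = (2, 1, 1, 0, 3)/3.8730 = (0.5164, 0.2582, 0.2582, 0.0000, 0.7746).
r_{12} = q_1·v_2 = 4.3894.
u_2 = v_2 − 4.3894·q_1 = (-1.2667, 0.8667, -0.1333, 3.0000, 0.6000).
‖u_2‖ = 3.4254, so q_2 = (-0.3698, 0.2530, -0.0389, 0.8758, 0.1752).
r_{13} = q_1·v_3 = -2.0656; r_{23} = q_2·v_3 = 1.7711.
u_3 = v_3 + 2.0656·q_1 − 1.7711·q_2 = (-1.2784, -3.9148, 2.6023, 0.4489, 1.2898).
‖u_3‖ = 5.0593, so q_3 = (-0.2527, -0.7738, 0.5144, 0.0887, 0.2549).
r_{14} = q_1·v_4 = 0.7746; r_{24} = q_2·v_4 = -1.5765; r_{34} = q_3·v_4 = -3.6780.
u_4 = v_4 − 0.7746·q_1 + 1.5765·q_2 + 3.6780·q_3 = (1.0877, -1.6471, -2.3696, 0.7070, 0.6138).
‖u_4‖ = 3.2229, so q_4 = (0.3375, -0.5110, -0.7352, 0.2194, 0.1904).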